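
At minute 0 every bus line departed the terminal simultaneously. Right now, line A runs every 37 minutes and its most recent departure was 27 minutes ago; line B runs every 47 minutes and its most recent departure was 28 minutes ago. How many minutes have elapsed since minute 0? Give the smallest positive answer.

From t ≡ 27 (mod 37) write t = 27 + 37s. Substituting into t ≡ 28 (mod 47) gives 37s ≡ 1 (mod 47), and since 37⁻¹ ≡ 14 (mod 47), s ≡ 14. Hence t ≡ 27 + 37·14 = 545 (mod 1739).

545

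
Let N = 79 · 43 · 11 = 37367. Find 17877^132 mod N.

Mod 79: 17877 ≡ 23; by Fermat, exponent reduces to 132 mod 78 = 54; 23^54 ≡ 1 (mod 79).
Mod 43: 17877 ≡ 32; by Fermat, exponent reduces to 132 mod 42 = 6; 32^6 ≡ 4 (mod 43).
Mod 11: 17877 ≡ 2; by Fermat, exponent reduces to 132 mod 10 = 2; 2^2 ≡ 4 (mod 11).
Combine by CRT: x ≡ 1 (mod 79), x ≡ 4 (mod 43), x ≡ 4 (mod 11) ⇒ x ≡ 1423 (mod 37367).

1423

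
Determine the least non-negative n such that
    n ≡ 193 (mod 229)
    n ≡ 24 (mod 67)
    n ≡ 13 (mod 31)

The moduli are pairwise coprime; M = 229·67·31 = 475633.
M/229 = 2077; 2077 ≡ 16 (mod 229); 16·43 ≡ 1, so inverse 43.
M/67 = 7099; 7099 ≡ 64 (mod 67); 64·22 ≡ 1, so inverse 22.
M/31 = 15343; 15343 ≡ 29 (mod 31); 29·15 ≡ 1, so inverse 15.
n ≡ 193·2077·43 + 24·7099·22 + 13·15343·15 = 23977180.
23977180 mod 475633 = 195530.

195530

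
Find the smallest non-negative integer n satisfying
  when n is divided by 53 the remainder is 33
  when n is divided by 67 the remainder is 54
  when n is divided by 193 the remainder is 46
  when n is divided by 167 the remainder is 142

78542747

The moduli are pairwise coprime; M = 53·67·193·167 = 114452281.
M/53 = 2159477; 2159477 ≡ 45 (mod 53); 45·33 ≡ 1, so inverse 33.
M/67 = 1708243; 1708243 ≡ 11 (mod 67); 11·61 ≡ 1, so inverse 61.
M/193 = 593017; 593017 ≡ 121 (mod 193); 121·67 ≡ 1, so inverse 67.
M/167 = 685343; 685343 ≡ 142 (mod 167); 142·20 ≡ 1, so inverse 20.
n ≡ 33·2159477·33 + 54·1708243·61 + 46·593017·67 + 142·685343·20 = 11752675409.
11752675409 mod 114452281 = 78542747.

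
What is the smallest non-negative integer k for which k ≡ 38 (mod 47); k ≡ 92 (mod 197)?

Combine the congruences pairwise.
From k ≡ 38 (mod 47) write k = 38 + 47t. Substituting into k ≡ 92 (mod 197) gives 47t ≡ 54 (mod 197), and since 47⁻¹ ≡ 109 (mod 197), t ≡ 173. Hence k ≡ 38 + 47·173 = 8169 (mod 9259).

8169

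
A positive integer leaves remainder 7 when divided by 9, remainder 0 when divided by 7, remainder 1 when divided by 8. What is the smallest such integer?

From t ≡ 7 (mod 9) write t = 7 + 9s. Substituting into t ≡ 0 (mod 7) gives 9s ≡ 0 (mod 7), and since 2⁻¹ ≡ 4 (mod 7), s ≡ 0. Hence t ≡ 7 + 9·0 = 7 (mod 63).
From t ≡ 7 (mod 63) write t = 7 + 63s. Substituting into t ≡ 1 (mod 8) gives 63s ≡ 2 (mod 8), and since 7⁻¹ ≡ 7 (mod 8), s ≡ 6. Hence t ≡ 7 + 63·6 = 385 (mod 504).

385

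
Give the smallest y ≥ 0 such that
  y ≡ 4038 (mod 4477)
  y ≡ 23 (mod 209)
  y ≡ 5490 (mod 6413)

4212418

Combine the congruences pairwise.
gcd(4477, 209) = 11 and 11 | (23 − 4038), so the pair is consistent; merging gives y ≡ 44331 (mod 85063), where 85063 = lcm(4477, 209).
gcd(85063, 6413) = 121 and 121 | (5490 − 44331), so the pair is consistent; merging gives y ≡ 4212418 (mod 4508339), where 4508339 = lcm(85063, 6413).
The solution is unique modulo lcm(4477, 209, 6413) = 4508339.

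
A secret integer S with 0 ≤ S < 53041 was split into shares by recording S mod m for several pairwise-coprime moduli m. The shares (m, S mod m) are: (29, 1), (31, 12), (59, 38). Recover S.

The moduli are pairwise coprime; N = 29·31·59 = 53041.
N/29 = 1829; 1829 ≡ 2 (mod 29); 2·15 ≡ 1, so inverse 15.
N/31 = 1711; 1711 ≡ 6 (mod 31); 6·26 ≡ 1, so inverse 26.
N/59 = 899; 899 ≡ 14 (mod 59); 14·38 ≡ 1, so inverse 38.
S ≡ 1·1829·15 + 12·1711·26 + 38·899·38 = 1859423.
1859423 mod 53041 = 2988.

2988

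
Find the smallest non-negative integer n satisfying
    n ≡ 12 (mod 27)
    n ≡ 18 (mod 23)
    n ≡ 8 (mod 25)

From n ≡ 12 (mod 27) write n = 12 + 27t. Substituting into n ≡ 18 (mod 23) gives 27t ≡ 6 (mod 23), and since 4⁻¹ ≡ 6 (mod 23), t ≡ 13. Hence n ≡ 12 + 27·13 = 363 (mod 621).
From n ≡ 363 (mod 621) write n = 363 + 621t. Substituting into n ≡ 8 (mod 25) gives 621t ≡ 20 (mod 25), and since 21⁻¹ ≡ 6 (mod 25), t ≡ 20. Hence n ≡ 363 + 621·20 = 12783 (mod 15525).

12783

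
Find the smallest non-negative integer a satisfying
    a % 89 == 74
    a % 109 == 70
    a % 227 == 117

Combine the congruences pairwise.
From a ≡ 74 (mod 89) write a = 74 + 89t. Substituting into a ≡ 70 (mod 109) gives 89t ≡ 105 (mod 109), and since 89⁻¹ ≡ 49 (mod 109), t ≡ 22. Hence a ≡ 74 + 89·22 = 2032 (mod 9701).
From a ≡ 2032 (mod 9701) write a = 2032 + 9701t. Substituting into a ≡ 117 (mod 227) gives 9701t ≡ 128 (mod 227), and since 167⁻¹ ≡ 87 (mod 227), t ≡ 13. Hence a ≡ 2032 + 9701·13 = 128145 (mod 2202127).

128145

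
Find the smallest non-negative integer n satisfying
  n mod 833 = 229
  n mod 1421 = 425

16056

Combine the congruences pairwise.
gcd(833, 1421) = 49 and 49 | (425 − 229), so the pair is consistent; merging gives n ≡ 16056 (mod 24157), where 24157 = lcm(833, 1421).
The solution is unique modulo lcm(833, 1421) = 24157.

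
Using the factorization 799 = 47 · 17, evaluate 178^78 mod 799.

Mod 47: 178 ≡ 37; by Fermat, exponent reduces to 78 mod 46 = 32; 37^32 ≡ 12 (mod 47).
Mod 17: 178 ≡ 8; by Fermat, exponent reduces to 78 mod 16 = 14; 8^14 ≡ 4 (mod 17).
Combine by CRT: x ≡ 12 (mod 47), x ≡ 4 (mod 17) ⇒ x ≡ 106 (mod 799).

106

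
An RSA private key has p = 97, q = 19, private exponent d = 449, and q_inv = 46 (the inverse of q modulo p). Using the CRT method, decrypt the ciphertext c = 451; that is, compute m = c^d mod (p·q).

1421

d_p = d mod (p−1) = 449 mod 96 = 65; d_q = d mod (q−1) = 17.
m₁ = c^(d_p) mod p: c ≡ 63 (mod 97), and 63^65 mod 97 = 63.
m₂ = c^(d_q) mod q: c ≡ 14 (mod 19), and 14^17 mod 19 = 15.
h = q_inv·(m₁ − m₂) mod p = 46·(63 − 15) mod 97 = 74.
m = m₂ + h·q = 15 + 74·19 = 1421.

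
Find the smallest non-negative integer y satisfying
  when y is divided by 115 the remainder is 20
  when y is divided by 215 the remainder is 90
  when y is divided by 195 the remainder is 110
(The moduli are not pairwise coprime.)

gcd(115, 215) = 5 and 5 | (90 − 20), so the pair is consistent; merging gives y ≡ 4390 (mod 4945), where 4945 = lcm(115, 215).
gcd(4945, 195) = 5 and 5 | (110 − 4390), so the pair is consistent; merging gives y ≡ 142850 (mod 192855), where 192855 = lcm(4945, 195).
The solution is unique modulo lcm(115, 215, 195) = 192855.

142850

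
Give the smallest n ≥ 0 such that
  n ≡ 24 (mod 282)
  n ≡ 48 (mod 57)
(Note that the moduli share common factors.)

3126

Combine the congruences pairwise.
gcd(282, 57) = 3 and 3 | (48 − 24), so the pair is consistent; merging gives n ≡ 3126 (mod 5358), where 5358 = lcm(282, 57).
The solution is unique modulo lcm(282, 57) = 5358.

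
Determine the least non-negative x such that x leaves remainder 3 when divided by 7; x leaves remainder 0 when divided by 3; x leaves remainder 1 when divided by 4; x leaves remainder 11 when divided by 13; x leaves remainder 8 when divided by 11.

From x ≡ 3 (mod 7) write x = 3 + 7t. Substituting into x ≡ 0 (mod 3) gives 7t ≡ 0 (mod 3), and since 1⁻¹ ≡ 1 (mod 3), t ≡ 0. Hence x ≡ 3 + 7·0 = 3 (mod 21).
From x ≡ 3 (mod 21) write x = 3 + 21t. Substituting into x ≡ 1 (mod 4) gives 21t ≡ 2 (mod 4), and since 1⁻¹ ≡ 1 (mod 4), t ≡ 2. Hence x ≡ 3 + 21·2 = 45 (mod 84).
From x ≡ 45 (mod 84) write x = 45 + 84t. Substituting into x ≡ 11 (mod 13) gives 84t ≡ 5 (mod 13), and since 6⁻¹ ≡ 11 (mod 13), t ≡ 3. Hence x ≡ 45 + 84·3 = 297 (mod 1092).
From x ≡ 297 (mod 1092) write x = 297 + 1092t. Substituting into x ≡ 8 (mod 11) gives 1092t ≡ 8 (mod 11), and since 3⁻¹ ≡ 4 (mod 11), t ≡ 10. Hence x ≡ 297 + 1092·10 = 11217 (mod 12012).

11217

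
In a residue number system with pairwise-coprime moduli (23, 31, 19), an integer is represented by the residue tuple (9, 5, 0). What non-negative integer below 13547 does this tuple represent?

4655

The moduli are pairwise coprime; N = 23·31·19 = 13547.
N/23 = 589; 589 ≡ 14 (mod 23); 14·5 ≡ 1, so inverse 5.
N/31 = 437; 437 ≡ 3 (mod 31); 3·21 ≡ 1, so inverse 21.
N/19 = 713; 713 ≡ 10 (mod 19); 10·2 ≡ 1, so inverse 2.
x ≡ 9·589·5 + 5·437·21 + 0·713·2 = 72390.
72390 mod 13547 = 4655.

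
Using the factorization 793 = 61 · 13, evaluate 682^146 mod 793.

426

Mod 61: 682 ≡ 11; by Fermat, exponent reduces to 146 mod 60 = 26; 11^26 ≡ 60 (mod 61).
Mod 13: 682 ≡ 6; by Fermat, exponent reduces to 146 mod 12 = 2; 6^2 ≡ 10 (mod 13).
Combine by CRT: x ≡ 60 (mod 61), x ≡ 10 (mod 13) ⇒ x ≡ 426 (mod 793).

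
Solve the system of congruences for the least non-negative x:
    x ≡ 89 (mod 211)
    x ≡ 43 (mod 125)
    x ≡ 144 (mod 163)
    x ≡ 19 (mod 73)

Combine the congruences pairwise.
From x ≡ 89 (mod 211) write x = 89 + 211t. Substituting into x ≡ 43 (mod 125) gives 211t ≡ 79 (mod 125), and since 86⁻¹ ≡ 16 (mod 125), t ≡ 14. Hence x ≡ 89 + 211·14 = 3043 (mod 26375).
From x ≡ 3043 (mod 26375) write x = 3043 + 26375t. Substituting into x ≡ 144 (mod 163) gives 26375t ≡ 35 (mod 163), and since 132⁻¹ ≡ 21 (mod 163), t ≡ 83. Hence x ≡ 3043 + 26375·83 = 2192168 (mod 4299125).
From x ≡ 2192168 (mod 4299125) write x = 2192168 + 4299125t. Substituting into x ≡ 19 (mod 73) gives 4299125t ≡ 41 (mod 73), and since 9⁻¹ ≡ 65 (mod 73), t ≡ 37. Hence x ≡ 2192168 + 4299125·37 = 161259793 (mod 313836125).

161259793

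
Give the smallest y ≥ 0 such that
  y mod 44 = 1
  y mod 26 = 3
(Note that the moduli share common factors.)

gcd(44, 26) = 2 and 2 | (3 − 1), so the pair is consistent; merging gives y ≡ 133 (mod 572), where 572 = lcm(44, 26).
The solution is unique modulo lcm(44, 26) = 572.

133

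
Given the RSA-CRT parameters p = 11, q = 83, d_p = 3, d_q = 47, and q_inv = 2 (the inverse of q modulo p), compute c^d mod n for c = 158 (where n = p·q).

196

m₁ = c^(d_p) mod p: c ≡ 4 (mod 11), and 4^3 mod 11 = 9.
m₂ = c^(d_q) mod q: c ≡ 75 (mod 83), and 75^47 mod 83 = 30.
h = q_inv·(m₁ − m₂) mod p = 2·(9 − 30) mod 11 = 2.
m = m₂ + h·q = 30 + 2·83 = 196.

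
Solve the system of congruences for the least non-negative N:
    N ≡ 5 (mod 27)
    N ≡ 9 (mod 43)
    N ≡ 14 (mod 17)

19445

The moduli are pairwise coprime; M = 27·43·17 = 19737.
M/27 = 731; 731 ≡ 2 (mod 27); 2·14 ≡ 1, so inverse 14.
M/43 = 459; 459 ≡ 29 (mod 43); 29·3 ≡ 1, so inverse 3.
M/17 = 1161; 1161 ≡ 5 (mod 17); 5·7 ≡ 1, so inverse 7.
N ≡ 5·731·14 + 9·459·3 + 14·1161·7 = 177341.
177341 mod 19737 = 19445.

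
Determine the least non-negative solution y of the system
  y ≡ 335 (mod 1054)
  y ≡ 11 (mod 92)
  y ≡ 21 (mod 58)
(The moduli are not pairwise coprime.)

gcd(1054, 92) = 2 and 2 | (11 − 335), so the pair is consistent; merging gives y ≡ 12983 (mod 48484), where 48484 = lcm(1054, 92).
gcd(48484, 58) = 2 and 2 | (21 − 12983), so the pair is consistent; merging gives y ≡ 352371 (mod 1406036), where 1406036 = lcm(48484, 58).
The solution is unique modulo lcm(1054, 92, 58) = 1406036.

352371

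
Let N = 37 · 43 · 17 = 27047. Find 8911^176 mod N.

Mod 37: 8911 ≡ 31; by Fermat, exponent reduces to 176 mod 36 = 32; 31^32 ≡ 1 (mod 37).
Mod 43: 8911 ≡ 10; by Fermat, exponent reduces to 176 mod 42 = 8; 10^8 ≡ 17 (mod 43).
Mod 17: 8911 ≡ 3; since 16 | 176, by Fermat 3^176 ≡ 1 (mod 17).
Combine by CRT: x ≡ 1 (mod 37), x ≡ 17 (mod 43), x ≡ 1 (mod 17) ⇒ x ≡ 26419 (mod 27047).

26419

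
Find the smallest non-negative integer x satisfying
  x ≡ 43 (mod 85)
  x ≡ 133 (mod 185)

2168

Combine the congruences pairwise.
gcd(85, 185) = 5 and 5 | (133 − 43), so the pair is consistent; merging gives x ≡ 2168 (mod 3145), where 3145 = lcm(85, 185).
The solution is unique modulo lcm(85, 185) = 3145.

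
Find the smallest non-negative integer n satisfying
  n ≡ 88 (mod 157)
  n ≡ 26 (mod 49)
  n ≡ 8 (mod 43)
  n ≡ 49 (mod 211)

13514177

From n ≡ 88 (mod 157) write n = 88 + 157t. Substituting into n ≡ 26 (mod 49) gives 157t ≡ 36 (mod 49), and since 10⁻¹ ≡ 5 (mod 49), t ≡ 33. Hence n ≡ 88 + 157·33 = 5269 (mod 7693).
From n ≡ 5269 (mod 7693) write n = 5269 + 7693t. Substituting into n ≡ 8 (mod 43) gives 7693t ≡ 28 (mod 43), and since 39⁻¹ ≡ 32 (mod 43), t ≡ 36. Hence n ≡ 5269 + 7693·36 = 282217 (mod 330799).
From n ≡ 282217 (mod 330799) write n = 282217 + 330799t. Substituting into n ≡ 49 (mod 211) gives 330799t ≡ 150 (mod 211), and since 162⁻¹ ≡ 155 (mod 211), t ≡ 40. Hence n ≡ 282217 + 330799·40 = 13514177 (mod 69798589).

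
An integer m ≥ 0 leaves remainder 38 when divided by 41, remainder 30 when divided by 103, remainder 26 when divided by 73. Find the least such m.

187490

From m ≡ 38 (mod 41) write m = 38 + 41t. Substituting into m ≡ 30 (mod 103) gives 41t ≡ 95 (mod 103), and since 41⁻¹ ≡ 98 (mod 103), t ≡ 40. Hence m ≡ 38 + 41·40 = 1678 (mod 4223).
From m ≡ 1678 (mod 4223) write m = 1678 + 4223t. Substituting into m ≡ 26 (mod 73) gives 4223t ≡ 27 (mod 73), and since 62⁻¹ ≡ 53 (mod 73), t ≡ 44. Hence m ≡ 1678 + 4223·44 = 187490 (mod 308279).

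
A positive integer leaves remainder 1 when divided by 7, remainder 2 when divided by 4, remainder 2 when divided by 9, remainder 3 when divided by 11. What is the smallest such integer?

1730

The moduli are pairwise coprime; N = 7·4·9·11 = 2772.
N/7 = 396; 396 ≡ 4 (mod 7); 4·2 ≡ 1, so inverse 2.
N/4 = 693; 693 ≡ 1 (mod 4), inverse 1.
N/9 = 308; 308 ≡ 2 (mod 9); 2·5 ≡ 1, so inverse 5.
N/11 = 252; 252 ≡ 10 (mod 11); 10·10 ≡ 1, so inverse 10.
t ≡ 1·396·2 + 2·693·1 + 2·308·5 + 3·252·10 = 12818.
12818 mod 2772 = 1730.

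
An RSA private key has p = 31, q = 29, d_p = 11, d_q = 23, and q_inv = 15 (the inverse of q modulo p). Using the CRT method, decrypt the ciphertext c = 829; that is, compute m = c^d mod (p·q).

m₁ = c^(d_p) mod p: c ≡ 23 (mod 31), and 23^11 mod 31 = 23.
m₂ = c^(d_q) mod q: c ≡ 17 (mod 29), and 17^23 mod 29 = 12.
h = q_inv·(m₁ − m₂) mod p = 15·(23 − 12) mod 31 = 10.
m = m₂ + h·q = 12 + 10·29 = 302.

302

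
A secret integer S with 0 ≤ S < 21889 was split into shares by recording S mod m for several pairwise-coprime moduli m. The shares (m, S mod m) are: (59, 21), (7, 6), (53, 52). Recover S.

The moduli are pairwise coprime; N = 59·7·53 = 21889.
N/59 = 371; 371 ≡ 17 (mod 59); 17·7 ≡ 1, so inverse 7.
N/7 = 3127; 3127 ≡ 5 (mod 7); 5·3 ≡ 1, so inverse 3.
N/53 = 413; 413 ≡ 42 (mod 53); 42·24 ≡ 1, so inverse 24.
S ≡ 21·371·7 + 6·3127·3 + 52·413·24 = 626247.
626247 mod 21889 = 13355.

13355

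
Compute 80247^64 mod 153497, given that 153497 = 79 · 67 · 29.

Mod 79: 80247 ≡ 62; 62^64 ≡ 65 (mod 79).
Mod 67: 80247 ≡ 48; 48^64 ≡ 49 (mod 67).
Mod 29: 80247 ≡ 4; by Fermat, exponent reduces to 64 mod 28 = 8; 4^8 ≡ 25 (mod 29).
Combine by CRT: x ≡ 65 (mod 79), x ≡ 49 (mod 67), x ≡ 25 (mod 29) ⇒ x ≡ 128756 (mod 153497).

128756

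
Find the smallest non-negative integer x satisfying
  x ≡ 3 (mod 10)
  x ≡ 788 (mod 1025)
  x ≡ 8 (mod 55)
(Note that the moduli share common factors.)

18213

gcd(10, 1025) = 5 and 5 | (788 − 3), so the pair is consistent; merging gives x ≡ 1813 (mod 2050), where 2050 = lcm(10, 1025).
gcd(2050, 55) = 5 and 5 | (8 − 1813), so the pair is consistent; merging gives x ≡ 18213 (mod 22550), where 22550 = lcm(2050, 55).
The solution is unique modulo lcm(10, 1025, 55) = 22550.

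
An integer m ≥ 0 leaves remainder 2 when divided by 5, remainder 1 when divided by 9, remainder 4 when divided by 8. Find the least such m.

The moduli are pairwise coprime; N = 5·9·8 = 360.
N/5 = 72; 72 ≡ 2 (mod 5); 2·3 ≡ 1, so inverse 3.
N/9 = 40; 40 ≡ 4 (mod 9); 4·7 ≡ 1, so inverse 7.
N/8 = 45; 45 ≡ 5 (mod 8); 5·5 ≡ 1, so inverse 5.
m ≡ 2·72·3 + 1·40·7 + 4·45·5 = 1612.
1612 mod 360 = 172.

172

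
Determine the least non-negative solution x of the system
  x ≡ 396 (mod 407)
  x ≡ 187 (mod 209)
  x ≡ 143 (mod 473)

232386

Combine the congruences pairwise.
gcd(407, 209) = 11 and 11 | (187 − 396), so the pair is consistent; merging gives x ≡ 396 (mod 7733), where 7733 = lcm(407, 209).
gcd(7733, 473) = 11 and 11 | (143 − 396), so the pair is consistent; merging gives x ≡ 232386 (mod 332519), where 332519 = lcm(7733, 473).
The solution is unique modulo lcm(407, 209, 473) = 332519.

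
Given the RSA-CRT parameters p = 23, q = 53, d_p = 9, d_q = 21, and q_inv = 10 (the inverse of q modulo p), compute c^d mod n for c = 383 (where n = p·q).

m₁ = c^(d_p) mod p: c ≡ 15 (mod 23), and 15^9 mod 23 = 14.
m₂ = c^(d_q) mod q: c ≡ 12 (mod 53), and 12^21 mod 53 = 18.
h = q_inv·(m₁ − m₂) mod p = 10·(14 − 18) mod 23 = 6.
m = m₂ + h·q = 18 + 6·53 = 336.

336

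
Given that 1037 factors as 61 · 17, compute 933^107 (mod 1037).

706

Mod 61: 933 ≡ 18; by Fermat, exponent reduces to 107 mod 60 = 47; 18^47 ≡ 35 (mod 61).
Mod 17: 933 ≡ 15; by Fermat, exponent reduces to 107 mod 16 = 11; 15^11 ≡ 9 (mod 17).
Combine by CRT: x ≡ 35 (mod 61), x ≡ 9 (mod 17) ⇒ x ≡ 706 (mod 1037).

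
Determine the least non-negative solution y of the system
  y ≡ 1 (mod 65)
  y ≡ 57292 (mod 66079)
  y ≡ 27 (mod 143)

Combine the congruences pairwise.
gcd(65, 66079) = 13 and 13 | (57292 − 1), so the pair is consistent; merging gives y ≡ 123371 (mod 330395), where 330395 = lcm(65, 66079).
gcd(330395, 143) = 13 and 13 | (27 − 123371), so the pair is consistent; merging gives y ≡ 453766 (mod 3634345), where 3634345 = lcm(330395, 143).
The solution is unique modulo lcm(65, 66079, 143) = 3634345.

453766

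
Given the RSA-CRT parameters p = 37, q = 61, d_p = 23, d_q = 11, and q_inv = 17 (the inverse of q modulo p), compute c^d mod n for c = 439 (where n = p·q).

2089

m₁ = c^(d_p) mod p: c ≡ 32 (mod 37), and 32^23 mod 37 = 17.
m₂ = c^(d_q) mod q: c ≡ 12 (mod 61), and 12^11 mod 61 = 15.
h = q_inv·(m₁ − m₂) mod p = 17·(17 − 15) mod 37 = 34.
m = m₂ + h·q = 15 + 34·61 = 2089.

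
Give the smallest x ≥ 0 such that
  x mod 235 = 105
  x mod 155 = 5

5275

gcd(235, 155) = 5 and 5 | (5 − 105), so the pair is consistent; merging gives x ≡ 5275 (mod 7285), where 7285 = lcm(235, 155).
The solution is unique modulo lcm(235, 155) = 7285.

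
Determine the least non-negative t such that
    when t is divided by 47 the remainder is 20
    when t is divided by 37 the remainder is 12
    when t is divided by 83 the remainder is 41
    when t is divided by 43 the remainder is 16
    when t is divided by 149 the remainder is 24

Combine the congruences pairwise.
From t ≡ 20 (mod 47) write t = 20 + 47s. Substituting into t ≡ 12 (mod 37) gives 47s ≡ 29 (mod 37), and since 10⁻¹ ≡ 26 (mod 37), s ≡ 14. Hence t ≡ 20 + 47·14 = 678 (mod 1739).
From t ≡ 678 (mod 1739) write t = 678 + 1739s. Substituting into t ≡ 41 (mod 83) gives 1739s ≡ 27 (mod 83), and since 79⁻¹ ≡ 62 (mod 83), s ≡ 14. Hence t ≡ 678 + 1739·14 = 25024 (mod 144337).
From t ≡ 25024 (mod 144337) write t = 25024 + 144337s. Substituting into t ≡ 16 (mod 43) gives 144337s ≡ 18 (mod 43), and since 29⁻¹ ≡ 3 (mod 43), s ≡ 11. Hence t ≡ 25024 + 144337·11 = 1612731 (mod 6206491).
From t ≡ 1612731 (mod 6206491) write t = 1612731 + 6206491s. Substituting into t ≡ 24 (mod 149) gives 6206491s ≡ 69 (mod 149), and since 45⁻¹ ≡ 53 (mod 149), s ≡ 81. Hence t ≡ 1612731 + 6206491·81 = 504338502 (mod 924767159).

504338502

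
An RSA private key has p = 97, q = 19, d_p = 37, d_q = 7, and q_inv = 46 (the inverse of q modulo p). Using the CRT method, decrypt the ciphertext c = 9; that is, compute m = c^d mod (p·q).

1543

m₁ = c^(d_p) mod p: c ≡ 9 (mod 97), and 9^37 mod 97 = 88.
m₂ = c^(d_q) mod q: c ≡ 9 (mod 19), and 9^7 mod 19 = 4.
h = q_inv·(m₁ − m₂) mod p = 46·(88 − 4) mod 97 = 81.
m = m₂ + h·q = 4 + 81·19 = 1543.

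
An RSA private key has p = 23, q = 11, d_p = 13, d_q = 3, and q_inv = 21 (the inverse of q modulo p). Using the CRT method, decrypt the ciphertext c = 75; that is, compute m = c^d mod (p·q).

36

m₁ = c^(d_p) mod p: c ≡ 6 (mod 23), and 6^13 mod 23 = 13.
m₂ = c^(d_q) mod q: c ≡ 9 (mod 11), and 9^3 mod 11 = 3.
h = q_inv·(m₁ − m₂) mod p = 21·(13 − 3) mod 23 = 3.
m = m₂ + h·q = 3 + 3·11 = 36.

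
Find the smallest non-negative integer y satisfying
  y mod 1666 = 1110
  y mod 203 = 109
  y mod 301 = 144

1853702

gcd(1666, 203) = 7 and 7 | (109 − 1110), so the pair is consistent; merging gives y ≡ 17770 (mod 48314), where 48314 = lcm(1666, 203).
gcd(48314, 301) = 7 and 7 | (144 − 17770), so the pair is consistent; merging gives y ≡ 1853702 (mod 2077502), where 2077502 = lcm(48314, 301).
The solution is unique modulo lcm(1666, 203, 301) = 2077502.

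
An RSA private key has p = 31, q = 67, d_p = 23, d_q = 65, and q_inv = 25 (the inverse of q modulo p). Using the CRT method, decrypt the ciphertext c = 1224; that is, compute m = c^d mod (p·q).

m₁ = c^(d_p) mod p: c ≡ 15 (mod 31), and 15^23 mod 31 = 27.
m₂ = c^(d_q) mod q: c ≡ 18 (mod 67), and 18^65 mod 67 = 41.
h = q_inv·(m₁ − m₂) mod p = 25·(27 − 41) mod 31 = 22.
m = m₂ + h·q = 41 + 22·67 = 1515.

1515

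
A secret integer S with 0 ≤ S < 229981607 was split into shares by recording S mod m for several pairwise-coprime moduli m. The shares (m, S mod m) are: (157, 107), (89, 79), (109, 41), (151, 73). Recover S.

216768123

From S ≡ 107 (mod 157) write S = 107 + 157t. Substituting into S ≡ 79 (mod 89) gives 157t ≡ 61 (mod 89), and since 68⁻¹ ≡ 72 (mod 89), t ≡ 31. Hence S ≡ 107 + 157·31 = 4974 (mod 13973).
From S ≡ 4974 (mod 13973) write S = 4974 + 13973t. Substituting into S ≡ 41 (mod 109) gives 13973t ≡ 81 (mod 109), and since 21⁻¹ ≡ 26 (mod 109), t ≡ 35. Hence S ≡ 4974 + 13973·35 = 494029 (mod 1523057).
From S ≡ 494029 (mod 1523057) write S = 494029 + 1523057t. Substituting into S ≡ 73 (mod 151) gives 1523057t ≡ 116 (mod 151), and since 71⁻¹ ≡ 134 (mod 151), t ≡ 142. Hence S ≡ 494029 + 1523057·142 = 216768123 (mod 229981607).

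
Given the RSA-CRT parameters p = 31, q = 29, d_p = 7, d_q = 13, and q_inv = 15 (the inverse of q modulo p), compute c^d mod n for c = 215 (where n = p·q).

244

m₁ = c^(d_p) mod p: c ≡ 29 (mod 31), and 29^7 mod 31 = 27.
m₂ = c^(d_q) mod q: c ≡ 12 (mod 29), and 12^13 mod 29 = 12.
h = q_inv·(m₁ − m₂) mod p = 15·(27 − 12) mod 31 = 8.
m = m₂ + h·q = 12 + 8·29 = 244.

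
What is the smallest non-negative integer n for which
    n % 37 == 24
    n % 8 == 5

From n ≡ 24 (mod 37) write n = 24 + 37t. Substituting into n ≡ 5 (mod 8) gives 37t ≡ 5 (mod 8), and since 5⁻¹ ≡ 5 (mod 8), t ≡ 1. Hence n ≡ 24 + 37·1 = 61 (mod 296).

61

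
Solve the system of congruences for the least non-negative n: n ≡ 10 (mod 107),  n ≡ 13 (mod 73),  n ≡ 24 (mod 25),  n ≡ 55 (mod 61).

From n ≡ 10 (mod 107) write n = 10 + 107t. Substituting into n ≡ 13 (mod 73) gives 107t ≡ 3 (mod 73), and since 34⁻¹ ≡ 58 (mod 73), t ≡ 28. Hence n ≡ 10 + 107·28 = 3006 (mod 7811).
From n ≡ 3006 (mod 7811) write n = 3006 + 7811t. Substituting into n ≡ 24 (mod 25) gives 7811t ≡ 18 (mod 25), and since 11⁻¹ ≡ 16 (mod 25), t ≡ 13. Hence n ≡ 3006 + 7811·13 = 104549 (mod 195275).
From n ≡ 104549 (mod 195275) write n = 104549 + 195275t. Substituting into n ≡ 55 (mod 61) gives 195275t ≡ 60 (mod 61), and since 14⁻¹ ≡ 48 (mod 61), t ≡ 13. Hence n ≡ 104549 + 195275·13 = 2643124 (mod 11911775).

2643124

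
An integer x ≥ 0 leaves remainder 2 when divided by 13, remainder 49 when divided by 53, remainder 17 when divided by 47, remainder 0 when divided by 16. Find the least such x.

The moduli are pairwise coprime; N = 13·53·47·16 = 518128.
N/13 = 39856; 39856 ≡ 11 (mod 13); 11·6 ≡ 1, so inverse 6.
N/53 = 9776; 9776 ≡ 24 (mod 53); 24·42 ≡ 1, so inverse 42.
N/47 = 11024; 11024 ≡ 26 (mod 47); 26·38 ≡ 1, so inverse 38.
N/16 = 32383; 32383 ≡ 15 (mod 16); 15·15 ≡ 1, so inverse 15.
x ≡ 2·39856·6 + 49·9776·42 + 17·11024·38 + 0·32383·15 = 27718784.
27718784 mod 518128 = 258000.

258000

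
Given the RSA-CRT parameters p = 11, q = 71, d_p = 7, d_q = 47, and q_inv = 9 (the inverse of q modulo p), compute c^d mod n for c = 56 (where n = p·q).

m₁ = c^(d_p) mod p: c ≡ 1 (mod 11), and 1^7 mod 11 = 1.
m₂ = c^(d_q) mod q: c ≡ 56 (mod 71), and 56^47 mod 71 = 63.
h = q_inv·(m₁ − m₂) mod p = 9·(1 − 63) mod 11 = 3.
m = m₂ + h·q = 63 + 3·71 = 276.

276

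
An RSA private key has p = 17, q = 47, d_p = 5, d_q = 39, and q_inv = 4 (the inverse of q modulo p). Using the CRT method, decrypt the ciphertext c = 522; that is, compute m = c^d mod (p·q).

547

m₁ = c^(d_p) mod p: c ≡ 12 (mod 17), and 12^5 mod 17 = 3.
m₂ = c^(d_q) mod q: c ≡ 5 (mod 47), and 5^39 mod 47 = 30.
h = q_inv·(m₁ − m₂) mod p = 4·(3 − 30) mod 17 = 11.
m = m₂ + h·q = 30 + 11·47 = 547.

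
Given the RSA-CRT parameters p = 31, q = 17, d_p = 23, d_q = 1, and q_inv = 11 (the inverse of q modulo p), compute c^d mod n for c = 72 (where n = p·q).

m₁ = c^(d_p) mod p: c ≡ 10 (mod 31), and 10^23 mod 31 = 14.
m₂ = c^(d_q) mod q: c ≡ 4 (mod 17), and 4^1 mod 17 = 4.
h = q_inv·(m₁ − m₂) mod p = 11·(14 − 4) mod 31 = 17.
m = m₂ + h·q = 4 + 17·17 = 293.

293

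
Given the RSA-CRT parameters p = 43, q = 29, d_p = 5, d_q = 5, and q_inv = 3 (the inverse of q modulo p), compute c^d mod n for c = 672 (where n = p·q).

m₁ = c^(d_p) mod p: c ≡ 27 (mod 43), and 27^5 mod 43 = 22.
m₂ = c^(d_q) mod q: c ≡ 5 (mod 29), and 5^5 mod 29 = 22.
h = q_inv·(m₁ − m₂) mod p = 3·(22 − 22) mod 43 = 0.
m = m₂ + h·q = 22 + 0·29 = 22.

22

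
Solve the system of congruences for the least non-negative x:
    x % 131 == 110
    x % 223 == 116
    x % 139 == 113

The moduli are pairwise coprime; N = 131·223·139 = 4060607.
N/131 = 30997; 30997 ≡ 81 (mod 131); 81·55 ≡ 1, so inverse 55.
N/223 = 18209; 18209 ≡ 146 (mod 223); 146·139 ≡ 1, so inverse 139.
N/139 = 29213; 29213 ≡ 23 (mod 139); 23·133 ≡ 1, so inverse 133.
x ≡ 110·30997·55 + 116·18209·139 + 113·29213·133 = 920175943.
920175943 mod 4060607 = 2478761.

2478761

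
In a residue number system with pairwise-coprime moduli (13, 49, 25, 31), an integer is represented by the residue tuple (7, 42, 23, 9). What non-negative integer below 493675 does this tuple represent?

Combine the congruences pairwise.
From x ≡ 7 (mod 13) write x = 7 + 13t. Substituting into x ≡ 42 (mod 49) gives 13t ≡ 35 (mod 49), and since 13⁻¹ ≡ 34 (mod 49), t ≡ 14. Hence x ≡ 7 + 13·14 = 189 (mod 637).
From x ≡ 189 (mod 637) write x = 189 + 637t. Substituting into x ≡ 23 (mod 25) gives 637t ≡ 9 (mod 25), and since 12⁻¹ ≡ 23 (mod 25), t ≡ 7. Hence x ≡ 189 + 637·7 = 4648 (mod 15925).
From x ≡ 4648 (mod 15925) write x = 4648 + 15925t. Substituting into x ≡ 9 (mod 31) gives 15925t ≡ 11 (mod 31), and since 22⁻¹ ≡ 24 (mod 31), t ≡ 16. Hence x ≡ 4648 + 15925·16 = 259448 (mod 493675).

259448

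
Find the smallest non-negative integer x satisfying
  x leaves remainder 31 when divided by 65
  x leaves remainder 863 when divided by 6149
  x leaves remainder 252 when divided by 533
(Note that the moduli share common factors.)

Combine the congruences pairwise.
gcd(65, 6149) = 13 and 13 | (863 − 31), so the pair is consistent; merging gives x ≡ 13161 (mod 30745), where 30745 = lcm(65, 6149).
gcd(30745, 533) = 13 and 13 | (252 − 13161), so the pair is consistent; merging gives x ≡ 228376 (mod 1260545), where 1260545 = lcm(30745, 533).
The solution is unique modulo lcm(65, 6149, 533) = 1260545.

228376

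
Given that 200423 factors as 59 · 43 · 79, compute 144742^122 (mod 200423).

Mod 59: 144742 ≡ 15; by Fermat, exponent reduces to 122 mod 58 = 6; 15^6 ≡ 26 (mod 59).
Mod 43: 144742 ≡ 4; by Fermat, exponent reduces to 122 mod 42 = 38; 4^38 ≡ 21 (mod 43).
Mod 79: 144742 ≡ 14; by Fermat, exponent reduces to 122 mod 78 = 44; 14^44 ≡ 8 (mod 79).
Combine by CRT: x ≡ 26 (mod 59), x ≡ 21 (mod 43), x ≡ 8 (mod 79) ⇒ x ≡ 111477 (mod 200423).

111477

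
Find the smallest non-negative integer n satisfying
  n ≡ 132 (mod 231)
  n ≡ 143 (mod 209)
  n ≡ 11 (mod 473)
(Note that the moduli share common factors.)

gcd(231, 209) = 11 and 11 | (143 − 132), so the pair is consistent; merging gives n ≡ 2442 (mod 4389), where 4389 = lcm(231, 209).
gcd(4389, 473) = 11 and 11 | (11 − 2442), so the pair is consistent; merging gives n ≡ 94611 (mod 188727), where 188727 = lcm(4389, 473).
The solution is unique modulo lcm(231, 209, 473) = 188727.

94611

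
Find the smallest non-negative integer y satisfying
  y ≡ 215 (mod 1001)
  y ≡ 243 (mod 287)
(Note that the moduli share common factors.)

gcd(1001, 287) = 7 and 7 | (243 − 215), so the pair is consistent; merging gives y ≡ 33248 (mod 41041), where 41041 = lcm(1001, 287).
The solution is unique modulo lcm(1001, 287) = 41041.

33248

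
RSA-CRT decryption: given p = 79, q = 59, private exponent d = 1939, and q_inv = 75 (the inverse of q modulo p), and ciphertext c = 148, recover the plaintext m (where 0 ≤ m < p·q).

d_p = d mod (p−1) = 1939 mod 78 = 67; d_q = d mod (q−1) = 25.
m₁ = c^(d_p) mod p: c ≡ 69 (mod 79), and 69^67 mod 79 = 58.
m₂ = c^(d_q) mod q: c ≡ 30 (mod 59), and 30^25 mod 59 = 43.
h = q_inv·(m₁ − m₂) mod p = 75·(58 − 43) mod 79 = 19.
m = m₂ + h·q = 43 + 19·59 = 1164.

1164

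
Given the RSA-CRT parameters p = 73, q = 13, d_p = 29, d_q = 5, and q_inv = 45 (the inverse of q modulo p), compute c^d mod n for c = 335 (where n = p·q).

459

m₁ = c^(d_p) mod p: c ≡ 43 (mod 73), and 43^29 mod 73 = 21.
m₂ = c^(d_q) mod q: c ≡ 10 (mod 13), and 10^5 mod 13 = 4.
h = q_inv·(m₁ − m₂) mod p = 45·(21 − 4) mod 73 = 35.
m = m₂ + h·q = 4 + 35·13 = 459.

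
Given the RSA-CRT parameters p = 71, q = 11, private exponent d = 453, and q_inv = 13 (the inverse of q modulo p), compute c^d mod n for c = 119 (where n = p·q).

d_p = d mod (p−1) = 453 mod 70 = 33; d_q = d mod (q−1) = 3.
m₁ = c^(d_p) mod p: c ≡ 48 (mod 71), and 48^33 mod 71 = 20.
m₂ = c^(d_q) mod q: c ≡ 9 (mod 11), and 9^3 mod 11 = 3.
h = q_inv·(m₁ − m₂) mod p = 13·(20 − 3) mod 71 = 8.
m = m₂ + h·q = 3 + 8·11 = 91.

91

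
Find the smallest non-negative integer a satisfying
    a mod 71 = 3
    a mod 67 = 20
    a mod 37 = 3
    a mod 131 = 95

1951864

The moduli are pairwise coprime; N = 71·67·37·131 = 23057179.
N/71 = 324749; 324749 ≡ 66 (mod 71); 66·14 ≡ 1, so inverse 14.
N/67 = 344137; 344137 ≡ 25 (mod 67); 25·59 ≡ 1, so inverse 59.
N/37 = 623167; 623167 ≡ 13 (mod 37); 13·20 ≡ 1, so inverse 20.
N/131 = 176009; 176009 ≡ 76 (mod 131); 76·50 ≡ 1, so inverse 50.
a ≡ 3·324749·14 + 20·344137·59 + 3·623167·20 + 95·176009·50 = 1293153888.
1293153888 mod 23057179 = 1951864.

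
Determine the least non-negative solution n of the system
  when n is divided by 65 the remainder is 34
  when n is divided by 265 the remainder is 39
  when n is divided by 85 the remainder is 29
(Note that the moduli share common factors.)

gcd(65, 265) = 5 and 5 | (39 − 34), so the pair is consistent; merging gives n ≡ 3219 (mod 3445), where 3445 = lcm(65, 265).
gcd(3445, 85) = 5 and 5 | (29 − 3219), so the pair is consistent; merging gives n ≡ 58339 (mod 58565), where 58565 = lcm(3445, 85).
The solution is unique modulo lcm(65, 265, 85) = 58565.

58339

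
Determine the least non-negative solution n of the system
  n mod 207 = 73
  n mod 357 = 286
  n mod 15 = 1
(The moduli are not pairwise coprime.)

28846

Combine the congruences pairwise.
gcd(207, 357) = 3 and 3 | (286 − 73), so the pair is consistent; merging gives n ≡ 4213 (mod 24633), where 24633 = lcm(207, 357).
gcd(24633, 15) = 3 and 3 | (1 − 4213), so the pair is consistent; merging gives n ≡ 28846 (mod 123165), where 123165 = lcm(24633, 15).
The solution is unique modulo lcm(207, 357, 15) = 123165.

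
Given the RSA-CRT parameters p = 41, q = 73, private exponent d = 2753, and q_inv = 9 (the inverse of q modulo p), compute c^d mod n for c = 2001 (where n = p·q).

d_p = d mod (p−1) = 2753 mod 40 = 33; d_q = d mod (q−1) = 17.
m₁ = c^(d_p) mod p: c ≡ 33 (mod 41), and 33^33 mod 41 = 20.
m₂ = c^(d_q) mod q: c ≡ 30 (mod 73), and 30^17 mod 73 = 21.
h = q_inv·(m₁ − m₂) mod p = 9·(20 − 21) mod 41 = 32.
m = m₂ + h·q = 21 + 32·73 = 2357.

2357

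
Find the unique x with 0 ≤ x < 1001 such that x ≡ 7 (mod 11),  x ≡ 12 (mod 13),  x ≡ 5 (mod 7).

194

From x ≡ 7 (mod 11) write x = 7 + 11t. Substituting into x ≡ 12 (mod 13) gives 11t ≡ 5 (mod 13), and since 11⁻¹ ≡ 6 (mod 13), t ≡ 4. Hence x ≡ 7 + 11·4 = 51 (mod 143).
From x ≡ 51 (mod 143) write x = 51 + 143t. Substituting into x ≡ 5 (mod 7) gives 143t ≡ 3 (mod 7), and since 3⁻¹ ≡ 5 (mod 7), t ≡ 1. Hence x ≡ 51 + 143·1 = 194 (mod 1001).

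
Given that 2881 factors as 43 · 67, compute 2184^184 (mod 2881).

2421

Mod 43: 2184 ≡ 34; by Fermat, exponent reduces to 184 mod 42 = 16; 34^16 ≡ 13 (mod 43).
Mod 67: 2184 ≡ 40; by Fermat, exponent reduces to 184 mod 66 = 52; 40^52 ≡ 9 (mod 67).
Combine by CRT: x ≡ 13 (mod 43), x ≡ 9 (mod 67) ⇒ x ≡ 2421 (mod 2881).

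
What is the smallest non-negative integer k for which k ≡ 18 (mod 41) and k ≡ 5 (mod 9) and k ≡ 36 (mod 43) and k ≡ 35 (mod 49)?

The moduli are pairwise coprime; N = 41·9·43·49 = 777483.
N/41 = 18963; 18963 ≡ 21 (mod 41); 21·2 ≡ 1, so inverse 2.
N/9 = 86387; 86387 ≡ 5 (mod 9); 5·2 ≡ 1, so inverse 2.
N/43 = 18081; 18081 ≡ 21 (mod 43); 21·41 ≡ 1, so inverse 41.
N/49 = 15867; 15867 ≡ 40 (mod 49); 40·38 ≡ 1, so inverse 38.
k ≡ 18·18963·2 + 5·86387·2 + 36·18081·41 + 35·15867·38 = 49337204.
49337204 mod 777483 = 355775.

355775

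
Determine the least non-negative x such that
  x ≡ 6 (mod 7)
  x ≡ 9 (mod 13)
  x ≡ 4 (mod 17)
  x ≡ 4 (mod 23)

1959

The moduli are pairwise coprime; N = 7·13·17·23 = 35581.
N/7 = 5083; 5083 ≡ 1 (mod 7), inverse 1.
N/13 = 2737; 2737 ≡ 7 (mod 13); 7·2 ≡ 1, so inverse 2.
N/17 = 2093; 2093 ≡ 2 (mod 17); 2·9 ≡ 1, so inverse 9.
N/23 = 1547; 1547 ≡ 6 (mod 23); 6·4 ≡ 1, so inverse 4.
x ≡ 6·5083·1 + 9·2737·2 + 4·2093·9 + 4·1547·4 = 179864.
179864 mod 35581 = 1959.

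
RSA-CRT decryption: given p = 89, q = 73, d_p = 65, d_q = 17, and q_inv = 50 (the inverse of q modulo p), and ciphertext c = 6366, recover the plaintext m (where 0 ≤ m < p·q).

1210

m₁ = c^(d_p) mod p: c ≡ 47 (mod 89), and 47^65 mod 89 = 53.
m₂ = c^(d_q) mod q: c ≡ 15 (mod 73), and 15^17 mod 73 = 42.
h = q_inv·(m₁ − m₂) mod p = 50·(53 − 42) mod 89 = 16.
m = m₂ + h·q = 42 + 16·73 = 1210.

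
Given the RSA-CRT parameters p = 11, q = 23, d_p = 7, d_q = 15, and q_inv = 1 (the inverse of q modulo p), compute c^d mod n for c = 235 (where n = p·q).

m₁ = c^(d_p) mod p: c ≡ 4 (mod 11), and 4^7 mod 11 = 5.
m₂ = c^(d_q) mod q: c ≡ 5 (mod 23), and 5^15 mod 23 = 19.
h = q_inv·(m₁ − m₂) mod p = 1·(5 − 19) mod 11 = 8.
m = m₂ + h·q = 19 + 8·23 = 203.

203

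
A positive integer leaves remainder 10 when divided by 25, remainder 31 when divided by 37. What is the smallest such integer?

660

Combine the congruences pairwise.
From a ≡ 10 (mod 25) write a = 10 + 25t. Substituting into a ≡ 31 (mod 37) gives 25t ≡ 21 (mod 37), and since 25⁻¹ ≡ 3 (mod 37), t ≡ 26. Hence a ≡ 10 + 25·26 = 660 (mod 925).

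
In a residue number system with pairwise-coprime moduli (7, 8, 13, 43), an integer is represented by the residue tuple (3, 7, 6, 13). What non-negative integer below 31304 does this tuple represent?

26071

From x ≡ 3 (mod 7) write x = 3 + 7t. Substituting into x ≡ 7 (mod 8) gives 7t ≡ 4 (mod 8), and since 7⁻¹ ≡ 7 (mod 8), t ≡ 4. Hence x ≡ 3 + 7·4 = 31 (mod 56).
From x ≡ 31 (mod 56) write x = 31 + 56t. Substituting into x ≡ 6 (mod 13) gives 56t ≡ 1 (mod 13), and since 4⁻¹ ≡ 10 (mod 13), t ≡ 10. Hence x ≡ 31 + 56·10 = 591 (mod 728).
From x ≡ 591 (mod 728) write x = 591 + 728t. Substituting into x ≡ 13 (mod 43) gives 728t ≡ 24 (mod 43), and since 40⁻¹ ≡ 14 (mod 43), t ≡ 35. Hence x ≡ 591 + 728·35 = 26071 (mod 31304).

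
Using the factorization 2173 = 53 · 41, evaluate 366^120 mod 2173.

Mod 53: 366 ≡ 48; by Fermat, exponent reduces to 120 mod 52 = 16; 48^16 ≡ 13 (mod 53).
Mod 41: 366 ≡ 38; since 40 | 120, by Fermat 38^120 ≡ 1 (mod 41).
Combine by CRT: x ≡ 13 (mod 53), x ≡ 1 (mod 41) ⇒ x ≡ 2133 (mod 2173).

2133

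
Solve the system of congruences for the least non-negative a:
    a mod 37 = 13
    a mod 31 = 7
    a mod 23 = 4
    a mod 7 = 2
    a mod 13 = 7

692764

The moduli are pairwise coprime; N = 37·31·23·7·13 = 2400671.
N/37 = 64883; 64883 ≡ 22 (mod 37); 22·32 ≡ 1, so inverse 32.
N/31 = 77441; 77441 ≡ 3 (mod 31); 3·21 ≡ 1, so inverse 21.
N/23 = 104377; 104377 ≡ 3 (mod 23); 3·8 ≡ 1, so inverse 8.
N/7 = 342953; 342953 ≡ 2 (mod 7); 2·4 ≡ 1, so inverse 4.
N/13 = 184667; 184667 ≡ 2 (mod 13); 2·7 ≡ 1, so inverse 7.
a ≡ 13·64883·32 + 7·77441·21 + 4·104377·8 + 2·342953·4 + 7·184667·7 = 53507526.
53507526 mod 2400671 = 692764.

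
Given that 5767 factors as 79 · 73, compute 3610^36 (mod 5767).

1897

Mod 79: 3610 ≡ 55; 55^36 ≡ 1 (mod 79).
Mod 73: 3610 ≡ 33; 33^36 ≡ 72 (mod 73).
Combine by CRT: x ≡ 1 (mod 79), x ≡ 72 (mod 73) ⇒ x ≡ 1897 (mod 5767).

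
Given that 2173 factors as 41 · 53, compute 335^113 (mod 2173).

1628

Mod 41: 335 ≡ 7; by Fermat, exponent reduces to 113 mod 40 = 33; 7^33 ≡ 29 (mod 41).
Mod 53: 335 ≡ 17; by Fermat, exponent reduces to 113 mod 52 = 9; 17^9 ≡ 38 (mod 53).
Combine by CRT: x ≡ 29 (mod 41), x ≡ 38 (mod 53) ⇒ x ≡ 1628 (mod 2173).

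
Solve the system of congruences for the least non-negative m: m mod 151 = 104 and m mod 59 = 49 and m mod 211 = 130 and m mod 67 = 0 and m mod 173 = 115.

The moduli are pairwise coprime; N = 151·59·211·67·173 = 21788750209.
N/151 = 144296359; 144296359 ≡ 4 (mod 151); 4·38 ≡ 1, so inverse 38.
N/59 = 369300851; 369300851 ≡ 27 (mod 59); 27·35 ≡ 1, so inverse 35.
N/211 = 103264219; 103264219 ≡ 186 (mod 211); 186·135 ≡ 1, so inverse 135.
N/67 = 325205227; 325205227 ≡ 24 (mod 67); 24·14 ≡ 1, so inverse 14.
N/173 = 125946533; 125946533 ≡ 111 (mod 173); 111·53 ≡ 1, so inverse 53.
m ≡ 104·144296359·38 + 49·369300851·35 + 130·103264219·135 + 0·325205227·14 + 115·125946533·53 = 3783541332318.
3783541332318 mod 21788750209 = 14087546161.

14087546161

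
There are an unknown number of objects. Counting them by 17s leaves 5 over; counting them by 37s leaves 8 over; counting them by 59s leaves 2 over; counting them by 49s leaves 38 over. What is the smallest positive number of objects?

The moduli are pairwise coprime; M = 17·37·59·49 = 1818439.
M/17 = 106967; 106967 ≡ 3 (mod 17); 3·6 ≡ 1, so inverse 6.
M/37 = 49147; 49147 ≡ 11 (mod 37); 11·27 ≡ 1, so inverse 27.
M/59 = 30821; 30821 ≡ 23 (mod 59); 23·18 ≡ 1, so inverse 18.
M/49 = 37111; 37111 ≡ 18 (mod 49); 18·30 ≡ 1, so inverse 30.
N ≡ 5·106967·6 + 8·49147·27 + 2·30821·18 + 38·37111·30 = 57240858.
57240858 mod 1818439 = 869249.

869249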